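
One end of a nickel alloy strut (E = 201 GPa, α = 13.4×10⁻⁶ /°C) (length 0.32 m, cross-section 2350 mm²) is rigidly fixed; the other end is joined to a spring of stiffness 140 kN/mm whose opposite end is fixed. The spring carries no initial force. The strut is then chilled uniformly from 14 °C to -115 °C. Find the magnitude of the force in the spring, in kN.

If the spring were absent the strut would shorten by αΔT L = 13.4×10⁻⁶ × 129 × 320 = 0.5532 mm.
With a force P in the spring, the elastic change of the strut is PL/(AE) and that of the spring is P/k; compatibility requires their sum to equal δ_free.
So P = δ_free / [L/(AE) + 1/k] = 0.5532 / [ 320/(2350×201×10³) + 1/(140×10³) ].
P = 0.5532 / 7.82×10⁻⁶ = 70730 N.

P ≈ 70.7 kN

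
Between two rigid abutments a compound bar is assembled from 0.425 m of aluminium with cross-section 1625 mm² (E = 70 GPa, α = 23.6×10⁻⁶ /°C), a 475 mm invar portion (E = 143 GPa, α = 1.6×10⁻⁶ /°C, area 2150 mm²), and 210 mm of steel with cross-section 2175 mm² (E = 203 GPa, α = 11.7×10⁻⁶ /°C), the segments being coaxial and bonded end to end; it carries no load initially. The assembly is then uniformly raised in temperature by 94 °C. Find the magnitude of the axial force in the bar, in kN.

P ≈ 216 kN (compressive)

Free thermal expansion of the whole bar: Σ αᵢΔT Lᵢ = 23.6×10⁻⁶×94×425 + 1.6×10⁻⁶×94×475 + 11.7×10⁻⁶×94×210 = 1.245 mm.
The rigid supports impose zero overall length change; the single axial force P common to all segments must satisfy P Σ Lᵢ/(AᵢEᵢ) = δ_free.
Σ Lᵢ/(AᵢEᵢ) = 425/(1625×70×10³) + 475/(2150×143×10³) + 210/(2175×203×10³) = 5.757×10⁻⁶ mm/N.
P = 1.245 / 5.757×10⁻⁶ = 216300 N = 216.3 kN, compressive.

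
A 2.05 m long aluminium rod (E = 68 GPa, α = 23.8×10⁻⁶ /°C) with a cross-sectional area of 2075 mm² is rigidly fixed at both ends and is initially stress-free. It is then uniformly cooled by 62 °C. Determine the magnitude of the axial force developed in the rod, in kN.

With zero net strain, σ = E·αΔT = 68 GPa × 23.8×10⁻⁶ × 62 = 100.3 MPa.
Then P = σA = 100.3 × 2075 mm² = 208.2 kN, tensile.

P ≈ 208 kN (tensile)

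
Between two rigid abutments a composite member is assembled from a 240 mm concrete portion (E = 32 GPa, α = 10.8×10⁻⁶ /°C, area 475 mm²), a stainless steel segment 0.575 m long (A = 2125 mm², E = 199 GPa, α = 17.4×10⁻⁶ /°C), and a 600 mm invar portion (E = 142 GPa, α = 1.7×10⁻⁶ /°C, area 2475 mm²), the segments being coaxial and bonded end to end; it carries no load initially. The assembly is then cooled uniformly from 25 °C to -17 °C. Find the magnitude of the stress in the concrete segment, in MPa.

If the supports were absent, the total length change would be Σ αᵢΔT Lᵢ = 10.8×10⁻⁶×42×240 + 17.4×10⁻⁶×42×575 + 1.7×10⁻⁶×42×600 = 0.5719 mm.
The walls prevent any net length change, so an axial force P (same in every segment) develops. Compatibility: P · Σ Lᵢ/(AᵢEᵢ) = δ_free.
The series flexibility is Σ Lᵢ/(AᵢEᵢ) = 240/(475×32×10³) + 575/(2125×199×10³) + 600/(2475×142×10³) = 1.886×10⁻⁵ mm/N.
Hence P = δ_free / Σ(L/AE) = 0.5719/1.886×10⁻⁵ = 30.33 kN (tensile).
σ_{concrete} = P / A = 30330 / 475 = 63.85 MPa.

σ ≈ 63.9 MPa (tensile)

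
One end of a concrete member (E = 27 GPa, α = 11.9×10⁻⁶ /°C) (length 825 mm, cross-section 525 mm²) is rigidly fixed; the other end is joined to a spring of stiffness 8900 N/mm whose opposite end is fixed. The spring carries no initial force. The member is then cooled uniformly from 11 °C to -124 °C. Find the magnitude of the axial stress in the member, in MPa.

The unrestrained thermal change is αΔT L = 11.9×10⁻⁶ × 135 × 825 = 1.325 mm.
With a force P in the spring, the elastic change of the member is PL/(AE) and that of the spring is P/k; compatibility requires their sum to equal δ_free.
P [ L/(AE) + 1/k ] = δ_free → P [ 825/(525×27×10³) + 1/(8900) ] = 1.325.
P = 1.325 / 0.0001706 = 7771 N.
σ = P/A = 7771/525 = 14.8 MPa.

σ ≈ 14.8 MPa (tensile)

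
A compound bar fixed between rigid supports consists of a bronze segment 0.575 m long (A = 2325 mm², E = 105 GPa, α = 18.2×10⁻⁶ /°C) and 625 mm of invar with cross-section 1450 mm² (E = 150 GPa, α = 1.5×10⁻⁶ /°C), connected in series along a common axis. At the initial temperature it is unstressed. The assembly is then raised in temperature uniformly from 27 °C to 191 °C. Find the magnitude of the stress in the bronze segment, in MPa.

σ ≈ 154 MPa (compressive)

If the supports were absent, the total length change would be Σ αᵢΔT Lᵢ = 18.2×10⁻⁶×164×575 + 1.5×10⁻⁶×164×625 = 1.87 mm.
Since the ends are fixed, an axial force P builds up, equal in every segment, with P · Σ Lᵢ/(AᵢEᵢ) = δ_free.
Σ Lᵢ/(AᵢEᵢ) = 575/(2325×105×10³) + 625/(1450×150×10³) = 5.229×10⁻⁶ mm/N.
Hence P = δ_free / Σ(L/AE) = 1.87/5.229×10⁻⁶ = 357.6 kN (compressive).
σ_{bronze} = P / A = 357600 / 2325 = 153.8 MPa.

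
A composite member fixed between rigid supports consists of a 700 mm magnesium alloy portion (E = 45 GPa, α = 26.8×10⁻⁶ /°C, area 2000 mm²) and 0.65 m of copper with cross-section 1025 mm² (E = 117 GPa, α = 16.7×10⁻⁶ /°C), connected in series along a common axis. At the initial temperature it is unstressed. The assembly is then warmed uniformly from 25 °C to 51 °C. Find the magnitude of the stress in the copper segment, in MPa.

σ ≈ 56.9 MPa (compressive)

If the supports were absent, the total length change would be Σ αᵢΔT Lᵢ = 26.8×10⁻⁶×26×700 + 16.7×10⁻⁶×26×650 = 0.77 mm.
Since the ends are fixed, an axial force P builds up, equal in every segment, with P · Σ Lᵢ/(AᵢEᵢ) = δ_free.
The series flexibility is Σ Lᵢ/(AᵢEᵢ) = 700/(2000×45×10³) + 650/(1025×117×10³) = 1.32×10⁻⁵ mm/N.
So P = 0.77 / 1.32×10⁻⁵ = 58.34 kN, compressive.
σ_{copper} = P / A = 58340 / 1025 = 56.92 MPa.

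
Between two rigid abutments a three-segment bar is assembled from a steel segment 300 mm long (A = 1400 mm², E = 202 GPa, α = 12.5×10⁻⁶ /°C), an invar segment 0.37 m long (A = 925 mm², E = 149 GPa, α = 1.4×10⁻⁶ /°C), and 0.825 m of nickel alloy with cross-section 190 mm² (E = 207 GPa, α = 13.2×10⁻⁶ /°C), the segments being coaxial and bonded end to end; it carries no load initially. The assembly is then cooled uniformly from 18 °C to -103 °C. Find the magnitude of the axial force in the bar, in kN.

P ≈ 74.2 kN (tensile)

If the supports were absent, the total length change would be Σ αᵢΔT Lᵢ = 12.5×10⁻⁶×121×300 + 1.4×10⁻⁶×121×370 + 13.2×10⁻⁶×121×825 = 1.834 mm.
The walls prevent any net length change, so an axial force P (same in every segment) develops. Compatibility: P · Σ Lᵢ/(AᵢEᵢ) = δ_free.
Σ Lᵢ/(AᵢEᵢ) = 300/(1400×202×10³) + 370/(925×149×10³) + 825/(190×207×10³) = 2.472×10⁻⁵ mm/N.
P = 1.834 / 2.472×10⁻⁵ = 74190 N = 74.19 kN, tensile.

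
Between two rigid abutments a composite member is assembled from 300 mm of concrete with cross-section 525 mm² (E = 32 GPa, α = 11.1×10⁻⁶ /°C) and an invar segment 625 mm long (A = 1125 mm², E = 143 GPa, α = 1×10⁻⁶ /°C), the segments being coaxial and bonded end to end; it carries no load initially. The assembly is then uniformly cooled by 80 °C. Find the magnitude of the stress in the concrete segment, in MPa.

With the walls removed the bar would change length by δ_free = Σ αᵢΔT Lᵢ = 11.1×10⁻⁶×80×300 + 1×10⁻⁶×80×625 = 0.3164 mm.
Since the ends are fixed, an axial force P builds up, equal in every segment, with P · Σ Lᵢ/(AᵢEᵢ) = δ_free.
The series flexibility is Σ Lᵢ/(AᵢEᵢ) = 300/(525×32×10³) + 625/(1125×143×10³) = 2.174×10⁻⁵ mm/N.
P = 0.3164 / 2.174×10⁻⁵ = 14550 N = 14.55 kN, tensile.
σ_{concrete} = P / A = 14550 / 525 = 27.72 MPa.

σ ≈ 27.7 MPa (tensile)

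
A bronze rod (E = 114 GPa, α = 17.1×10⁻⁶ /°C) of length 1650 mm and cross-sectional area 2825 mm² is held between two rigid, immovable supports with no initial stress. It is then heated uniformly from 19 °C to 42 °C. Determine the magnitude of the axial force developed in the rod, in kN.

Full restraint means ε = 0, so the stress is σ = EαΔT = 114×10³ × 17.1×10⁻⁶ × 23 = 44.84 MPa.
P = AEαΔT = 2825 × 114×10³ × 17.1×10⁻⁶ × 23 = 126.7 kN (compressive).

P ≈ 127 kN (compressive)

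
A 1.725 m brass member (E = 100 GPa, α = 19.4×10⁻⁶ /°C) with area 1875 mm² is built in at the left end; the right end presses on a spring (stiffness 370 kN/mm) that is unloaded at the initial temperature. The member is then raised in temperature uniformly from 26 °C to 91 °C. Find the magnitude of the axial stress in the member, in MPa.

The unrestrained thermal change is αΔT L = 19.4×10⁻⁶ × 65 × 1725 = 2.175 mm.
With a force P in the spring, the elastic change of the member is PL/(AE) and that of the spring is P/k; compatibility requires their sum to equal δ_free.
P [ L/(AE) + 1/k ] = δ_free → P [ 1725/(1875×100×10³) + 1/(370×10³) ] = 2.175.
P = 2.175 / 1.19×10⁻⁵ = 182800 N.
σ = P/A = 182800/1875 = 97.47 MPa.

σ ≈ 97.5 MPa (compressive)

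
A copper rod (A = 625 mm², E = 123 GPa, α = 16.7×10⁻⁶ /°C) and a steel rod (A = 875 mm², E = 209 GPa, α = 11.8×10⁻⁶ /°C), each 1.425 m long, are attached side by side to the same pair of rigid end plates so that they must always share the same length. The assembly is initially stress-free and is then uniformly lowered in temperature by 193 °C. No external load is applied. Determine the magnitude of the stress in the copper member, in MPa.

The copper has the larger α, so on cooling it would change length more than the steel if both were free. The rigid plates force a common final length, so the copper is put into tension and the steel into compression, with equal and opposite forces P (no external load).
Setting the final lengths equal and cancelling L: (α₁ − α₂)ΔT = P/(A₁E₁) + P/(A₂E₂).
|α₁ − α₂|·ΔT = 4.9×10⁻⁶ × 193 = 0.0009457.
1/(A₁E₁) + 1/(A₂E₂) = 1/(625×123×10³) + 1/(875×209×10³) = 1.848×10⁻⁸ N⁻¹.
P = 0.0009457 / 1.848×10⁻⁸ = 51180 N = 51.18 kN.
σ_{copper} = P/A₁ = 51180/625 = 81.89 MPa, tensile.

σ ≈ 81.9 MPa (tensile)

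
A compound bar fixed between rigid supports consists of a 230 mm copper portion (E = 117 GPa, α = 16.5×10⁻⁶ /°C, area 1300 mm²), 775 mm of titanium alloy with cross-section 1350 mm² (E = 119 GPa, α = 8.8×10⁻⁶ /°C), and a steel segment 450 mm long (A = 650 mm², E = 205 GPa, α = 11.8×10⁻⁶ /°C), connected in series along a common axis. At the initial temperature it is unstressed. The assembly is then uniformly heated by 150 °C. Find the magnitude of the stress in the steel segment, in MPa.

σ ≈ 378 MPa (compressive)

Free thermal expansion of the whole bar: Σ αᵢΔT Lᵢ = 16.5×10⁻⁶×150×230 + 8.8×10⁻⁶×150×775 + 11.8×10⁻⁶×150×450 = 2.389 mm.
Since the ends are fixed, an axial force P builds up, equal in every segment, with P · Σ Lᵢ/(AᵢEᵢ) = δ_free.
Σ Lᵢ/(AᵢEᵢ) = 230/(1300×117×10³) + 775/(1350×119×10³) + 450/(650×205×10³) = 9.713×10⁻⁶ mm/N.
Hence P = δ_free / Σ(L/AE) = 2.389/9.713×10⁻⁶ = 245.9 kN (compressive).
σ_{steel} = P / A = 245900 / 650 = 378.3 MPa.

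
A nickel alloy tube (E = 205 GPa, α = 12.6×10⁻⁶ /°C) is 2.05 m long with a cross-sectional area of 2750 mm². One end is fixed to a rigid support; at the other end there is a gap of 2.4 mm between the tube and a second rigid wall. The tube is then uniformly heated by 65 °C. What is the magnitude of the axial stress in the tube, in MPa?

If the wall were absent the tube would grow by αΔT L = 12.6×10⁻⁶ × 65 × 2050 = 1.679 mm.
This is smaller than the 2.4 mm clearance, so the tube expands freely without reaching the stop — the stress is zero.

σ ≈ 0 MPa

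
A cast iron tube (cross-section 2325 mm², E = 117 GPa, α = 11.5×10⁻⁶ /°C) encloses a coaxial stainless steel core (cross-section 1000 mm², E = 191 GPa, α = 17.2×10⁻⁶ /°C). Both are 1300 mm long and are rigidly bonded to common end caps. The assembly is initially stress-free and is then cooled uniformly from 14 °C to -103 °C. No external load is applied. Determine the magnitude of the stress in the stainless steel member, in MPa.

σ ≈ 74.8 MPa (tensile)

Both members must finish at the same length. With the larger α, the stainless steel tends to over-contract; the plates restrain it, putting the stainless steel in tension and the cast iron in compression. With no external load the two internal forces are equal and opposite, magnitude P.
Equating the net (thermal + elastic) strains gives |α₁ − α₂|·ΔT = P·[1/(A₁E₁) + 1/(A₂E₂)].
|α₁ − α₂|·ΔT = 5.7×10⁻⁶ × 117 = 0.0006669.
1/(A₁E₁) + 1/(A₂E₂) = 1/(2325×117×10³) + 1/(1000×191×10³) = 8.912×10⁻⁹ N⁻¹.
P = 0.0006669 / 8.912×10⁻⁹ = 74830 N = 74.83 kN.
σ_{stainless steel} = P/A₂ = 74830/1000 = 74.83 MPa, tensile.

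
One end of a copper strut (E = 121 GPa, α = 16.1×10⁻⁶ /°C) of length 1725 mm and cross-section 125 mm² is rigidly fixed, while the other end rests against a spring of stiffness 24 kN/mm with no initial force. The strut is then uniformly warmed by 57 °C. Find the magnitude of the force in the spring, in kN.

P ≈ 10.2 kN

If the spring were absent the strut would lengthen by αΔT L = 16.1×10⁻⁶ × 57 × 1725 = 1.583 mm.
Let P be the compressive force at the spring. The strut shortens elastically by PL/(AE) and the spring compresses by P/k; together these equal δ_free.
So P = δ_free / [L/(AE) + 1/k] = 1.583 / [ 1725/(125×121×10³) + 1/(24×10³) ].
P = 1.583 / 0.0001557 = 10170 N.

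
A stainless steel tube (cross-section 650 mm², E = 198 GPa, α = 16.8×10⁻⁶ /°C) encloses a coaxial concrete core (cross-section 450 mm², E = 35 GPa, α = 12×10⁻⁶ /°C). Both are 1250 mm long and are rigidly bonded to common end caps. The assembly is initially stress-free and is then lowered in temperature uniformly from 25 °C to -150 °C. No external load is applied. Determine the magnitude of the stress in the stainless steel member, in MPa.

Equilibrium of a rigid end plate with no external load gives equal and opposite internal forces ±P in the two members. Since α_{stainless steel} > α_{concrete}, cooling drives the stainless steel into tension and the concrete into compression.
Equating the net (thermal + elastic) strains gives |α₁ − α₂|·ΔT = P·[1/(A₁E₁) + 1/(A₂E₂)].
|α₁ − α₂|·ΔT = 4.8×10⁻⁶ × 175 = 0.00084.
1/(A₁E₁) + 1/(A₂E₂) = 1/(650×198×10³) + 1/(450×35×10³) = 7.126×10⁻⁸ N⁻¹.
So P = 0.00084 / 7.126×10⁻⁸ = 11.79 kN.
σ_{stainless steel} = P/A₁ = 11790/650 = 18.13 MPa, tensile.

σ ≈ 18.1 MPa (tensile)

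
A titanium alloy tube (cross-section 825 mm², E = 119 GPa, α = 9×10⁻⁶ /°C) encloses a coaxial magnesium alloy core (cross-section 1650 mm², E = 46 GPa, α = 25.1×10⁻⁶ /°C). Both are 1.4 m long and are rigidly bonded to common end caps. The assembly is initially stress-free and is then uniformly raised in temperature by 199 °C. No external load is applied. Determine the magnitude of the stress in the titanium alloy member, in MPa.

The magnesium alloy has the larger α, so on heating it would change length more than the titanium alloy if both were free. The rigid plates force a common final length, so the magnesium alloy is put into compression and the titanium alloy into tension, with equal and opposite forces P (no external load).
Setting the final lengths equal and cancelling L: (α₁ − α₂)ΔT = P/(A₁E₁) + P/(A₂E₂).
|α₁ − α₂|·ΔT = 16.1×10⁻⁶ × 199 = 0.003204.
1/(A₁E₁) + 1/(A₂E₂) = 1/(825×119×10³) + 1/(1650×46×10³) = 2.336×10⁻⁸ N⁻¹.
So P = 0.003204 / 2.336×10⁻⁸ = 137.1 kN.
σ_{titanium alloy} = P/A₁ = 137100/825 = 166.2 MPa, tensile.

σ ≈ 166 MPa (tensile)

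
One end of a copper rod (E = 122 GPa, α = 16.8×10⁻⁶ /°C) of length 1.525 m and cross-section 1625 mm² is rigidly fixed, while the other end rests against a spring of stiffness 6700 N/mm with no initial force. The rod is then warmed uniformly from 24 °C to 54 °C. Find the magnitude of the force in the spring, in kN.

P ≈ 4.9 kN

The unrestrained thermal change is αΔT L = 16.8×10⁻⁶ × 30 × 1525 = 0.7686 mm.
Let P be the compressive force at the spring. The rod shortens elastically by PL/(AE) and the spring compresses by P/k; together these equal δ_free.
P [ L/(AE) + 1/k ] = δ_free → P [ 1525/(1625×122×10³) + 1/(6700) ] = 0.7686.
P = 0.7686 / 0.0001569 = 4897 N.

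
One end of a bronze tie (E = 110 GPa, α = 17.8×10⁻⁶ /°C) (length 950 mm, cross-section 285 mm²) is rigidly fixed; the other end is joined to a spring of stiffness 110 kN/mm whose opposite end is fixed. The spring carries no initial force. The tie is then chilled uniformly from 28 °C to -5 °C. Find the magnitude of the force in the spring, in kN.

If the spring were absent the tie would shorten by αΔT L = 17.8×10⁻⁶ × 33 × 950 = 0.558 mm.
Let P be the tensile force in the spring. The tie extends elastically by PL/(AE) and the spring stretches by P/k; together these equal δ_free.
P [ L/(AE) + 1/k ] = δ_free → P [ 950/(285×110×10³) + 1/(110×10³) ] = 0.558.
P = 0.558 / 3.939×10⁻⁵ = 14170 N.

P ≈ 14.2 kN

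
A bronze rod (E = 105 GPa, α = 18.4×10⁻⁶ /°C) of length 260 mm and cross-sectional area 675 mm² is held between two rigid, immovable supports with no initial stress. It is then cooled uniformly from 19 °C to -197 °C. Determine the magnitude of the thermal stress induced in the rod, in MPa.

Because both ends are immovable the net strain is zero, and the suppressed thermal strain is αΔT = 18.4×10⁻⁶ × 216 = 3974.4×10⁻⁶.
The stress required to suppress this strain is σ = Eε = 105×10³ × 3974.4×10⁻⁶ = 417.3 MPa, tensile since the rod is trying to contract.

σ ≈ 417 MPa (tensile)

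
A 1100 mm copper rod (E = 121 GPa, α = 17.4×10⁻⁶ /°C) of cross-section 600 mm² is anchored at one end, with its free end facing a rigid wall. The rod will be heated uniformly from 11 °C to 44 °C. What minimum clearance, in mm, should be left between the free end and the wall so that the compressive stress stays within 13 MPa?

g ≈ 0.513 mm

With no wall the rod would lengthen by αΔT L = 17.4×10⁻⁶ × 33 × 1100 = 0.6316 mm.
A stress of 13 MPa corresponds to the wall pushing the rod back by σL/E = 13×1100/(121×10³) = 0.1182 mm.
The gap must absorb the remainder: g_min = 0.6316 − 0.1182 = 0.5134 mm.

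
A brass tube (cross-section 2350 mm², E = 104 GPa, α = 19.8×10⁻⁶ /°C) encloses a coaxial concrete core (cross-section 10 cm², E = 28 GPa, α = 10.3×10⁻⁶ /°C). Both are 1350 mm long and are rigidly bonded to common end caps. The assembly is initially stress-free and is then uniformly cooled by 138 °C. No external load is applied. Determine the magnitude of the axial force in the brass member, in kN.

P ≈ 32.9 kN (tensile in the brass)

Both members must finish at the same length. With the larger α, the brass tends to over-contract; the plates restrain it, putting the brass in tension and the concrete in compression. With no external load the two internal forces are equal and opposite, magnitude P.
Setting the final lengths equal and cancelling L: (α₁ − α₂)ΔT = P/(A₁E₁) + P/(A₂E₂).
|α₁ − α₂|·ΔT = 9.5×10⁻⁶ × 138 = 0.001311.
1/(A₁E₁) + 1/(A₂E₂) = 1/(2350×104×10³) + 1/(1000×28×10³) = 3.981×10⁻⁸ N⁻¹.
P = 0.001311 / 3.981×10⁻⁸ = 32930 N = 32.93 kN.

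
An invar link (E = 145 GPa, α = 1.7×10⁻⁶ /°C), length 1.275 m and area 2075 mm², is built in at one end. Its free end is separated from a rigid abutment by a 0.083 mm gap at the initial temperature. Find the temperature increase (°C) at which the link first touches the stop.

Contact occurs when the free expansion equals the gap: αΔT L = 0.083 mm.
So ΔT = g/(αL) = 0.083/(1.7×10⁻⁶ × 1275) = 38.29 °C.

ΔT ≈ 38.3 °C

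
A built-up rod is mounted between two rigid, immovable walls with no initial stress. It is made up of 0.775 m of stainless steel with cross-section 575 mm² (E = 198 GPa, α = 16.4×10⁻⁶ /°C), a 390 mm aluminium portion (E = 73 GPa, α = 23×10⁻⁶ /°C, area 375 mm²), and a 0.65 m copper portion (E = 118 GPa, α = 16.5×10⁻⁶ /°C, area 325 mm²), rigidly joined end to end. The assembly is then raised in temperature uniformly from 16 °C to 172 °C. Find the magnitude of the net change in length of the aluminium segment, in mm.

|ΔL| ≈ 0.496 mm

If the supports were absent, the total length change would be Σ αᵢΔT Lᵢ = 16.4×10⁻⁶×156×775 + 23×10⁻⁶×156×390 + 16.5×10⁻⁶×156×650 = 5.055 mm.
The walls prevent any net length change, so an axial force P (same in every segment) develops. Compatibility: P · Σ Lᵢ/(AᵢEᵢ) = δ_free.
Σ Lᵢ/(AᵢEᵢ) = 775/(575×198×10³) + 390/(375×73×10³) + 650/(325×118×10³) = 3.8×10⁻⁵ mm/N.
Hence P = δ_free / Σ(L/AE) = 5.055/3.8×10⁻⁵ = 133 kN (compressive).
For the aluminium segment, free thermal change = 23×10⁻⁶×156×390 = 1.399 mm and elastic change from P = 133000×390/(375×73×10³) = 1.895 mm; these oppose, so the net change is 0.496 mm (segment shortens).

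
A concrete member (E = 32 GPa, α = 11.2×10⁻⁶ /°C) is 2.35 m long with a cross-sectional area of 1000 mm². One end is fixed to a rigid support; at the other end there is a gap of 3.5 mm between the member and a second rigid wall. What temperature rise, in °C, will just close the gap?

The gap closes when αΔT L = 3.5 mm, since the member is still unstressed at that instant.
ΔT = 3.5 / (11.2×10⁻⁶ × 2350) = 133 °C.

ΔT ≈ 133 °C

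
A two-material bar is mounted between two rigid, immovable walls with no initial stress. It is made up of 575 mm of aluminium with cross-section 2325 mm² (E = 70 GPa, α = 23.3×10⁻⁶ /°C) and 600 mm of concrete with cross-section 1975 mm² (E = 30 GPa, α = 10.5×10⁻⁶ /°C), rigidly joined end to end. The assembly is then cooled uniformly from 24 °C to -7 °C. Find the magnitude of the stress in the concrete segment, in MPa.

Free thermal contraction of the whole bar: Σ αᵢΔT Lᵢ = 23.3×10⁻⁶×31×575 + 10.5×10⁻⁶×31×600 = 0.6106 mm.
The rigid supports impose zero overall length change; the single axial force P common to all segments must satisfy P Σ Lᵢ/(AᵢEᵢ) = δ_free.
Σ Lᵢ/(AᵢEᵢ) = 575/(2325×70×10³) + 600/(1975×30×10³) = 1.366×10⁻⁵ mm/N.
Hence P = δ_free / Σ(L/AE) = 0.6106/1.366×10⁻⁵ = 44.7 kN (tensile).
σ_{concrete} = P / A = 44700 / 1975 = 22.63 MPa.

σ ≈ 22.6 MPa (tensile)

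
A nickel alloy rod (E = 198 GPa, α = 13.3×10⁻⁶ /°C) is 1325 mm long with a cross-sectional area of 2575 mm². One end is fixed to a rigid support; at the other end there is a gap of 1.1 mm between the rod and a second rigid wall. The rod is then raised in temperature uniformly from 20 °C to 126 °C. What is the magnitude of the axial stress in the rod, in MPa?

Unrestrained expansion: δ_free = αΔT L = 13.3×10⁻⁶ × 106 × 1325 = 1.868 mm.
After closing the 1.1 mm clearance, 1.868 − 1.1 = 0.768 mm of expansion remains to be suppressed by the wall.
So σ = E(δ_free − g)/L = 198×10³ × 0.768/1325 = 114.8 MPa.

σ ≈ 115 MPa (compressive)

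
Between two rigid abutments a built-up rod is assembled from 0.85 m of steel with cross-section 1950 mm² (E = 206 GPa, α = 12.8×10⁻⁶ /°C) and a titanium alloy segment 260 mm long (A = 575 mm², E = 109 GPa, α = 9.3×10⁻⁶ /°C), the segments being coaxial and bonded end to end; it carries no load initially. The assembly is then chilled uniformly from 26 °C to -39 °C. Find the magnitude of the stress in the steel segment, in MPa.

σ ≈ 70.8 MPa (tensile)

If the supports were absent, the total length change would be Σ αᵢΔT Lᵢ = 12.8×10⁻⁶×65×850 + 9.3×10⁻⁶×65×260 = 0.8644 mm.
Since the ends are fixed, an axial force P builds up, equal in every segment, with P · Σ Lᵢ/(AᵢEᵢ) = δ_free.
The series flexibility is Σ Lᵢ/(AᵢEᵢ) = 850/(1950×206×10³) + 260/(575×109×10³) = 6.264×10⁻⁶ mm/N.
So P = 0.8644 / 6.264×10⁻⁶ = 138 kN, tensile.
σ_{steel} = P / A = 138000 / 1950 = 70.76 MPa.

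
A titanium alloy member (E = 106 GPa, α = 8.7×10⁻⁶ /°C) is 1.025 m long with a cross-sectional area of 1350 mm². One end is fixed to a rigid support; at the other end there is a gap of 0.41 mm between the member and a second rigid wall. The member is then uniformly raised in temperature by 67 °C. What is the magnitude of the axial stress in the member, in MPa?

σ ≈ 19.4 MPa (compressive)

If the wall were absent the member would grow by αΔT L = 8.7×10⁻⁶ × 67 × 1025 = 0.5975 mm.
After closing the 0.41 mm clearance, 0.5975 − 0.41 = 0.1875 mm of expansion remains to be suppressed by the wall.
So σ = E(δ_free − g)/L = 106×10³ × 0.1875/1025 = 19.39 MPa.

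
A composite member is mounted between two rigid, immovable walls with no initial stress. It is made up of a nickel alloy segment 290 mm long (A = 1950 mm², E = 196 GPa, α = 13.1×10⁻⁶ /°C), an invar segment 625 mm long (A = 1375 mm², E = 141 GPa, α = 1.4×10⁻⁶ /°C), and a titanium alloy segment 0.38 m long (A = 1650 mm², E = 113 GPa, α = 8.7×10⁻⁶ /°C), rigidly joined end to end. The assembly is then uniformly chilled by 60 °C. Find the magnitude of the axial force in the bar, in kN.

If the supports were absent, the total length change would be Σ αᵢΔT Lᵢ = 13.1×10⁻⁶×60×290 + 1.4×10⁻⁶×60×625 + 8.7×10⁻⁶×60×380 = 0.4788 mm.
Since the ends are fixed, an axial force P builds up, equal in every segment, with P · Σ Lᵢ/(AᵢEᵢ) = δ_free.
The series flexibility is Σ Lᵢ/(AᵢEᵢ) = 290/(1950×196×10³) + 625/(1375×141×10³) + 380/(1650×113×10³) = 6.021×10⁻⁶ mm/N.
P = 0.4788 / 6.021×10⁻⁶ = 79530 N = 79.53 kN, tensile.

P ≈ 79.5 kN (tensile)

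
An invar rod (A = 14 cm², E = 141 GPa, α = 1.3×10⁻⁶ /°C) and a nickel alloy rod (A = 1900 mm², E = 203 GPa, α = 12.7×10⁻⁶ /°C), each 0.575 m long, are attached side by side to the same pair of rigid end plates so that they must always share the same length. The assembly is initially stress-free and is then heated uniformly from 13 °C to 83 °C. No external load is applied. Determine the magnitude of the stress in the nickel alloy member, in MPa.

Both members must finish at the same length. With the larger α, the nickel alloy tends to over-expand; the plates restrain it, putting the nickel alloy in compression and the invar in tension. With no external load the two internal forces are equal and opposite, magnitude P.
Equating the net (thermal + elastic) strains gives |α₁ − α₂|·ΔT = P·[1/(A₁E₁) + 1/(A₂E₂)].
|α₁ − α₂|·ΔT = 11.4×10⁻⁶ × 70 = 0.000798.
1/(A₁E₁) + 1/(A₂E₂) = 1/(1400×141×10³) + 1/(1900×203×10³) = 7.659×10⁻⁹ N⁻¹.
So P = 0.000798 / 7.659×10⁻⁹ = 104.2 kN.
σ_{nickel alloy} = P/A₂ = 104200/1900 = 54.84 MPa, compressive.

σ ≈ 54.8 MPa (compressive)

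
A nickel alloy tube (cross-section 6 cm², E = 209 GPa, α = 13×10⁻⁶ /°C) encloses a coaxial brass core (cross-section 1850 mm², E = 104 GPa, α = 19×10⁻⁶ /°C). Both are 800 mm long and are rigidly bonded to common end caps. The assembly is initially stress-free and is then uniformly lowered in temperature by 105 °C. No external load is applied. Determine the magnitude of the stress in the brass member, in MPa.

σ ≈ 25.9 MPa (tensile)

Equilibrium of a rigid end plate with no external load gives equal and opposite internal forces ±P in the two members. Since α_{brass} > α_{nickel alloy}, cooling drives the brass into tension and the nickel alloy into compression.
Equating the net (thermal + elastic) strains gives |α₁ − α₂|·ΔT = P·[1/(A₁E₁) + 1/(A₂E₂)].
|α₁ − α₂|·ΔT = 6×10⁻⁶ × 105 = 0.00063.
1/(A₁E₁) + 1/(A₂E₂) = 1/(600×209×10³) + 1/(1850×104×10³) = 1.317×10⁻⁸ N⁻¹.
P = 0.00063 / 1.317×10⁻⁸ = 47830 N = 47.83 kN.
σ_{brass} = P/A₂ = 47830/1850 = 25.85 MPa, tensile.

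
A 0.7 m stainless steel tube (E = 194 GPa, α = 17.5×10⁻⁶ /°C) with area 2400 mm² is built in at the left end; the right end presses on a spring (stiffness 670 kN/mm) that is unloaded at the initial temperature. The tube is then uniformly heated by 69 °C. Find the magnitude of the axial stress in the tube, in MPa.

If the spring were absent the tube would lengthen by αΔT L = 17.5×10⁻⁶ × 69 × 700 = 0.8452 mm.
With a force P in the spring, the elastic change of the tube is PL/(AE) and that of the spring is P/k; compatibility requires their sum to equal δ_free.
P [ L/(AE) + 1/k ] = δ_free → P [ 700/(2400×194×10³) + 1/(670×10³) ] = 0.8452.
P = 0.8452 / 2.996×10⁻⁶ = 282100 N.
σ = P/A = 282100/2400 = 117.6 MPa.

σ ≈ 118 MPa (compressive)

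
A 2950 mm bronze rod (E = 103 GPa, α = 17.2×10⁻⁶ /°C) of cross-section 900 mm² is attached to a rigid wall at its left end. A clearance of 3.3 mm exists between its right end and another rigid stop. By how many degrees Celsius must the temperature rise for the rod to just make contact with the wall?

The gap closes when αΔT L = 3.3 mm, since the rod is still unstressed at that instant.
So ΔT = g/(αL) = 3.3/(17.2×10⁻⁶ × 2950) = 65.04 °C.

ΔT ≈ 65 °C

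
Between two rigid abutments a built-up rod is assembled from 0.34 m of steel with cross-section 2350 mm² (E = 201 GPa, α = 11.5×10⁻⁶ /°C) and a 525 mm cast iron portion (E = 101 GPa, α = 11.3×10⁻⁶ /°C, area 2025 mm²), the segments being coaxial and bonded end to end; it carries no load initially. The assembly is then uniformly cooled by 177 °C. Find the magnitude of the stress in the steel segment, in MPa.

σ ≈ 226 MPa (tensile)

With the walls removed the bar would change length by δ_free = Σ αᵢΔT Lᵢ = 11.5×10⁻⁶×177×340 + 11.3×10⁻⁶×177×525 = 1.742 mm.
Since the ends are fixed, an axial force P builds up, equal in every segment, with P · Σ Lᵢ/(AᵢEᵢ) = δ_free.
Σ Lᵢ/(AᵢEᵢ) = 340/(2350×201×10³) + 525/(2025×101×10³) = 3.287×10⁻⁶ mm/N.
P = 1.742 / 3.287×10⁻⁶ = 530000 N = 530 kN, tensile.
σ_{steel} = P / A = 530000 / 2350 = 225.6 MPa.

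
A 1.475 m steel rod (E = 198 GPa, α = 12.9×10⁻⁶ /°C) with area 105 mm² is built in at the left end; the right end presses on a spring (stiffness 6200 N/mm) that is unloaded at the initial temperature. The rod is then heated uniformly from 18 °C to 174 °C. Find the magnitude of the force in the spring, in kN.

Free thermal expansion: δ_free = αΔT L = 12.9×10⁻⁶ × 156 × 1475 = 2.968 mm.
Let P be the compressive force at the spring. The rod shortens elastically by PL/(AE) and the spring compresses by P/k; together these equal δ_free.
P [ L/(AE) + 1/k ] = δ_free → P [ 1475/(105×198×10³) + 1/(6200) ] = 2.968.
P = 2.968 / 0.0002322 = 12780 N.

P ≈ 12.8 kN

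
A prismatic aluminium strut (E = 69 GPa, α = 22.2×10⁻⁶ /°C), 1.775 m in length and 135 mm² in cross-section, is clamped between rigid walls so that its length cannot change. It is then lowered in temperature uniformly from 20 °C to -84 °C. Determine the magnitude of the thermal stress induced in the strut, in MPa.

σ ≈ 159 MPa (tensile)

With length fixed, the mechanical strain must cancel the thermal strain αΔT = 22.2×10⁻⁶ × 104 = 2308.8×10⁻⁶.
σ = EαΔT = 69×10³ × 22.2×10⁻⁶ × 104 = 159.3 MPa (tensile; the strut is trying to contract).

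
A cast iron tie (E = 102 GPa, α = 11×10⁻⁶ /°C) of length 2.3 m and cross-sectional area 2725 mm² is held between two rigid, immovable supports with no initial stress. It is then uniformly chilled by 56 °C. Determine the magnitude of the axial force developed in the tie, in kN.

The ends cannot move, so σ = EαΔT = 102×10³ × 11×10⁻⁶ × 56 = 62.83 MPa.
Then P = σA = 62.83 × 2725 mm² = 171.2 kN, tensile.

P ≈ 171 kN (tensile)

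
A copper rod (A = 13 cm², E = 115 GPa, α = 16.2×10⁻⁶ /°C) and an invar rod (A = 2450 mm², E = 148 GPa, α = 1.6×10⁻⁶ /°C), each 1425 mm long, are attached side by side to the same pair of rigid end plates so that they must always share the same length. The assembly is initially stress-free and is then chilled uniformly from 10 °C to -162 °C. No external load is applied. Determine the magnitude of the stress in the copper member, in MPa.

σ ≈ 204 MPa (tensile)

The copper has the larger α, so on cooling it would change length more than the invar if both were free. The rigid plates force a common final length, so the copper is put into tension and the invar into compression, with equal and opposite forces P (no external load).
Compatibility of the two members (thermal + elastic change equal): (α₁ − α₂)ΔT = P·[1/(A₁E₁) + 1/(A₂E₂)].
|α₁ − α₂|·ΔT = 14.6×10⁻⁶ × 172 = 0.002511.
1/(A₁E₁) + 1/(A₂E₂) = 1/(1300×115×10³) + 1/(2450×148×10³) = 9.447×10⁻⁹ N⁻¹.
So P = 0.002511 / 9.447×10⁻⁹ = 265.8 kN.
σ_{copper} = P/A₁ = 265800/1300 = 204.5 MPa, tensile.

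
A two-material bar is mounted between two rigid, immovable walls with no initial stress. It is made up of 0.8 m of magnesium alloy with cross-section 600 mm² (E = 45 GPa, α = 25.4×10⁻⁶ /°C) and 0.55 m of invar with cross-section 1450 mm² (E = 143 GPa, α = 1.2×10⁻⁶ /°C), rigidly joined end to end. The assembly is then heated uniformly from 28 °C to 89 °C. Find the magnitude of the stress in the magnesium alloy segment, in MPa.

σ ≈ 66.1 MPa (compressive)

With the walls removed the bar would change length by δ_free = Σ αᵢΔT Lᵢ = 25.4×10⁻⁶×61×800 + 1.2×10⁻⁶×61×550 = 1.28 mm.
Since the ends are fixed, an axial force P builds up, equal in every segment, with P · Σ Lᵢ/(AᵢEᵢ) = δ_free.
Σ Lᵢ/(AᵢEᵢ) = 800/(600×45×10³) + 550/(1450×143×10³) = 3.228×10⁻⁵ mm/N.
Hence P = δ_free / Σ(L/AE) = 1.28/3.228×10⁻⁵ = 39.64 kN (compressive).
σ_{magnesium alloy} = P / A = 39640 / 600 = 66.07 MPa.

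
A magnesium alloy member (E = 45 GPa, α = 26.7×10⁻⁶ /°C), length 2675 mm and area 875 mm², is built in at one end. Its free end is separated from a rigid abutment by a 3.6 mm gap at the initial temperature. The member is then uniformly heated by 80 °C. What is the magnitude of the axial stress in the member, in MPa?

If the wall were absent the member would grow by αΔT L = 26.7×10⁻⁶ × 80 × 2675 = 5.714 mm.
After closing the 3.6 mm clearance, 5.714 − 3.6 = 2.114 mm of expansion remains to be suppressed by the wall.
Compatibility: PL/(AE) = 2.114 mm, so σ = P/A = E × (2.114/2675) = 35.56 MPa.

σ ≈ 35.6 MPa (compressive)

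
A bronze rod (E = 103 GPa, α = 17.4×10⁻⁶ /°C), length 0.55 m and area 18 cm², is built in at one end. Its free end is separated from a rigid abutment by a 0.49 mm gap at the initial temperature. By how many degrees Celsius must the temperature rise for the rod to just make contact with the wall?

Contact occurs when the free expansion equals the gap: αΔT L = 0.49 mm.
ΔT = 0.49 / (17.4×10⁻⁶ × 550) = 51.2 °C.

ΔT ≈ 51.2 °C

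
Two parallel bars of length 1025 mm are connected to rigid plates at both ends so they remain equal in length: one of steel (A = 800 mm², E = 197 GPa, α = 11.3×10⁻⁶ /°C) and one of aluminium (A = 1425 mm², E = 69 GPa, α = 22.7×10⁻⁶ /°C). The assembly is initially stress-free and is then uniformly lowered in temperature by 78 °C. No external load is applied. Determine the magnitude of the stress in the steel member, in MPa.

σ ≈ 67.3 MPa (compressive)

Both members must finish at the same length. With the larger α, the aluminium tends to over-contract; the plates restrain it, putting the aluminium in tension and the steel in compression. With no external load the two internal forces are equal and opposite, magnitude P.
Setting the final lengths equal and cancelling L: (α₁ − α₂)ΔT = P/(A₁E₁) + P/(A₂E₂).
|α₁ − α₂|·ΔT = 11.4×10⁻⁶ × 78 = 0.0008892.
1/(A₁E₁) + 1/(A₂E₂) = 1/(800×197×10³) + 1/(1425×69×10³) = 1.652×10⁻⁸ N⁻¹.
P = 0.0008892 / 1.652×10⁻⁸ = 53840 N = 53.84 kN.
σ_{steel} = P/A₁ = 53840/800 = 67.3 MPa, compressive.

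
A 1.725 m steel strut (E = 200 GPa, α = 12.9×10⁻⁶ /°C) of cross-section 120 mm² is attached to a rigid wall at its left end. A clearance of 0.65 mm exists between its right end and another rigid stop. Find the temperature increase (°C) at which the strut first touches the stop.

Contact occurs when the free expansion equals the gap: αΔT L = 0.65 mm.
ΔT = 0.65 / (12.9×10⁻⁶ × 1725) = 29.21 °C.

ΔT ≈ 29.2 °C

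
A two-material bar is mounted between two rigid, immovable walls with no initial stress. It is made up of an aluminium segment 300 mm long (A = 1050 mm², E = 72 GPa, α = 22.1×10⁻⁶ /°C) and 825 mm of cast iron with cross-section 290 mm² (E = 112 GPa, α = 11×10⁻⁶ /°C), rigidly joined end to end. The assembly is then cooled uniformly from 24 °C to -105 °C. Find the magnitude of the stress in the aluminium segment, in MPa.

If the supports were absent, the total length change would be Σ αᵢΔT Lᵢ = 22.1×10⁻⁶×129×300 + 11×10⁻⁶×129×825 = 2.026 mm.
The walls prevent any net length change, so an axial force P (same in every segment) develops. Compatibility: P · Σ Lᵢ/(AᵢEᵢ) = δ_free.
Σ Lᵢ/(AᵢEᵢ) = 300/(1050×72×10³) + 825/(290×112×10³) = 2.937×10⁻⁵ mm/N.
So P = 2.026 / 2.937×10⁻⁵ = 68.98 kN, tensile.
σ_{aluminium} = P / A = 68980 / 1050 = 65.7 MPa.

σ ≈ 65.7 MPa (tensile)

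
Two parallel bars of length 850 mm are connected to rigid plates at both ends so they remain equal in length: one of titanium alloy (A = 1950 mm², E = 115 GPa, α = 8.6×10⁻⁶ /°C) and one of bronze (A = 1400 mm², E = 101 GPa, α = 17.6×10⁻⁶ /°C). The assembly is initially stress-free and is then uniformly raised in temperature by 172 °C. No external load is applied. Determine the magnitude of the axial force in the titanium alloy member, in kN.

Both members must finish at the same length. With the larger α, the bronze tends to over-expand; the plates restrain it, putting the bronze in compression and the titanium alloy in tension. With no external load the two internal forces are equal and opposite, magnitude P.
Equating the net (thermal + elastic) strains gives |α₁ − α₂|·ΔT = P·[1/(A₁E₁) + 1/(A₂E₂)].
|α₁ − α₂|·ΔT = 9×10⁻⁶ × 172 = 0.001548.
1/(A₁E₁) + 1/(A₂E₂) = 1/(1950×115×10³) + 1/(1400×101×10³) = 1.153×10⁻⁸ N⁻¹.
P = 0.001548 / 1.153×10⁻⁸ = 134200 N = 134.2 kN.

P ≈ 134 kN (tensile in the titanium alloy)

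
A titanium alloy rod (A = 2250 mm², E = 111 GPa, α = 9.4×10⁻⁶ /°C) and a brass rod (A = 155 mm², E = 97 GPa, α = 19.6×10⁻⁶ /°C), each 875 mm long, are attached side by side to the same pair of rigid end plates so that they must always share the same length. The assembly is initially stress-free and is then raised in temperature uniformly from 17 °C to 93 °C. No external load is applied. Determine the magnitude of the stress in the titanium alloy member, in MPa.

The brass has the larger α, so on heating it would change length more than the titanium alloy if both were free. The rigid plates force a common final length, so the brass is put into compression and the titanium alloy into tension, with equal and opposite forces P (no external load).
Compatibility of the two members (thermal + elastic change equal): (α₁ − α₂)ΔT = P·[1/(A₁E₁) + 1/(A₂E₂)].
|α₁ − α₂|·ΔT = 10.2×10⁻⁶ × 76 = 0.0007752.
1/(A₁E₁) + 1/(A₂E₂) = 1/(2250×111×10³) + 1/(155×97×10³) = 7.052×10⁻⁸ N⁻¹.
P = 0.0007752 / 7.052×10⁻⁸ = 10990 N = 10.99 kN.
σ_{titanium alloy} = P/A₁ = 10990/2250 = 4.886 MPa, tensile.

σ ≈ 4.89 MPa (tensile)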